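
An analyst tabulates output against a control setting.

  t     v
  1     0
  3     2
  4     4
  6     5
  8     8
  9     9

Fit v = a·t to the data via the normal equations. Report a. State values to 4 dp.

a = 0.9517

Entries of MᵀM: Σt·t = 207.
Moment sums: Σt·v = 197.
So MᵀM·[a]ᵀ = Mᵀv: [[207]]·[a]ᵀ = [197]ᵀ.
a = 197/207 = 0.951691.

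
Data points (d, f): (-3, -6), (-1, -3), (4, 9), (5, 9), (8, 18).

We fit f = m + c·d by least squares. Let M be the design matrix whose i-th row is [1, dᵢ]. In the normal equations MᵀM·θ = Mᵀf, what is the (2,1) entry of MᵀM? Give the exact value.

Row 2 ↔ basis d, column 1 ↔ basis 1, so (MᵀM)_{2,1} = Σᵢ d = (-3)·(1) + (-1)·(1) + (4)·(1) + (5)·(1) + (8)·(1) = 13.

13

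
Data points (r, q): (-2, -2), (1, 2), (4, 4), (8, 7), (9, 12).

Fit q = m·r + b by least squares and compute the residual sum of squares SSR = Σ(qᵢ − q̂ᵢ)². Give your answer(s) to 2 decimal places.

SSR = 8.46

Entries of AᵀA: Σr·r = 166, Σr = 20, Σ1 = 5.
Right-hand side: Σr·q = 186, Σq = 23.
Eliminating b: 5·(row 1) − 20·(row 2) gives 430·m = 5·186 − 20·23 = 470, so m = 47/43.
Then b = (23 − 20·(47/43))/5 = 49/215.
Residuals: -9/215, 146/215, -3/5, -424/215, 416/215; SSR = 1818/215.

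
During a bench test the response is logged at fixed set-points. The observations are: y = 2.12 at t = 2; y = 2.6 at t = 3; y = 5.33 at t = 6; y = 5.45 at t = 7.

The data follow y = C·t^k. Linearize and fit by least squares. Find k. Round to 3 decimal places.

With ln yᵢ as the transformed response and ln tᵢ as the regressor:
Σln t = 5.5294, Σ(ln t)² = 8.6844, Σln y = 5.0759, Σln t·ln y = 7.8683.
Normal system: [[8.6844, 5.5294]; [5.5294, 4]]·[k, ln C]ᵀ = [7.8683, 5.0759]ᵀ.
Solving (det = 4.1629): k = 0.81831, ln C = 0.13777.

k = 0.818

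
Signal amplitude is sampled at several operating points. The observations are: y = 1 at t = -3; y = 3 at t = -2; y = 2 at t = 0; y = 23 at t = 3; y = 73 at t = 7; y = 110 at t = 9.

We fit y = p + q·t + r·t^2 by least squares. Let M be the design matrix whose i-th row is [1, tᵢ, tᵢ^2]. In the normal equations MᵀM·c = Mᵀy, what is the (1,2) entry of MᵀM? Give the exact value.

Row 1 ↔ basis 1, column 2 ↔ basis t, so (MᵀM)_{1,2} = Σᵢ t = (1)·(-3) + (1)·(-2) + (1)·(0) + (1)·(3) + (1)·(7) + (1)·(9) = 14.

14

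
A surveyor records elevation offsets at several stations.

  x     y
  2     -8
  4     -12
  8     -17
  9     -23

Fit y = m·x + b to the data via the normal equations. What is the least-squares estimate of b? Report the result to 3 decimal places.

Compute the Gram sums: Σx·x = 165, Σx = 23, Σ1 = 4.
Moment sums: Σx·y = -407, Σy = -60.
So MᵀM·[m, b]ᵀ = Mᵀy: [[165, 23]; [23, 4]]·[m, b]ᵀ = [-407, -60]ᵀ.
Eliminating b: 4·(row 1) − 23·(row 2) gives 131·m = 4·(-407) − 23·(-60) = -248, so m = -248/131.
Then b = ((-60) − 23·(-248/131))/4 = -539/131.

b = -4.115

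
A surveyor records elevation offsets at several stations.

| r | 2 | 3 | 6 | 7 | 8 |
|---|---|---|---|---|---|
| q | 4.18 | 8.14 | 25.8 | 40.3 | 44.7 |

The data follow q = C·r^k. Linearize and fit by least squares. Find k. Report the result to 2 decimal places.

k = 1.74

Let Y = ln q. Fitting Y = k·ln r + ln C by least squares:
Sums: Σln r = 7.6089, Σ(ln r)² = 13.0084, Σln q = 14.2738, Σln r·ln q = 24.2135.
Normal system: [[13.0084, 7.6089]; [7.6089, 5]]·[k, ln C]ᵀ = [24.2135, 14.2738]ᵀ.
Δ = 13.0084·5 − (7.6089)² = 7.1473; k = (24.2135·5 − 7.6089·14.2738)/7.1473 = 1.74328, ln C = (13.0084·14.2738 − 7.6089·24.2135)/7.1473 = 0.20188.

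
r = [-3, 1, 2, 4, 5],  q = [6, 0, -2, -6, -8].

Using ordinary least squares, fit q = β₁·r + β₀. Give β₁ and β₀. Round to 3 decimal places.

β₁ = -1.753, β₀ = 1.155

Sums needed: Σr·r = 55, Σr = 9, Σ1 = 5.
Right-hand side: Σr·q = -86, Σq = -10.
AᵀA·[β₁, β₀]ᵀ = Aᵀq becomes [[55, 9]; [9, 5]]·[β₁, β₀]ᵀ = [-86, -10]ᵀ.
Determinant 55·5 − 9² = 194.
β₁ = ((-86)·5 − 9·(-10))/194 = -170/97; β₀ = (55·(-10) − 9·(-86))/194 = 112/97.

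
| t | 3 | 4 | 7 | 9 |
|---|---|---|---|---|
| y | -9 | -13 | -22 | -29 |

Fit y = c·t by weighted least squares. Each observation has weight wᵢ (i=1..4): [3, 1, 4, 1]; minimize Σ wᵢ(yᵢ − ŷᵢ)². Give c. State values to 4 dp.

c = -3.1563

From the data, Σwᵢ·t·t = 320.
For AᵀWy: Σwᵢ·t·y = -1010.
c = (-1010)/320 = -3.15625.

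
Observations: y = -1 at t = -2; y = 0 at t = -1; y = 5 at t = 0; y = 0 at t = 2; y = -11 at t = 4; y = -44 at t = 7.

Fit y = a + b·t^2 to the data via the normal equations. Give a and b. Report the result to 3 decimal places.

The normal equations are: 6·a + 74·b = -51;  74·a + 2690·b = -2336.
(Σ1 = 6, Σt^2 = 74, Σt^2·t^2 = 2690, Σy = -51, Σt^2·y = -2336.)
Δ = 6·2690 − 74² = 10664.
a = ((-51)·2690 − 74·(-2336))/10664 = 17837/5332; b = (6·(-2336) − 74·(-51))/10664 = -5121/5332.

a = 3.345, b = -0.960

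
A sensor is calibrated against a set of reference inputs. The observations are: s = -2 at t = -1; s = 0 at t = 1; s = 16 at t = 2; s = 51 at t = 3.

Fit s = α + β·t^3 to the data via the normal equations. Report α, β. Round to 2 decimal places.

Entries of XᵀX: Σ1 = 4, Σt^3 = 35, Σt^3·t^3 = 795.
For Xᵀs: Σs = 65, Σt^3·s = 1507.
Normal equations: [[4, 35]; [35, 795]]·[α, β]ᵀ = [65, 1507]ᵀ.
det = 4·795 − 35² = 1955.
α = (65·795 − 35·1507)/1955 = -214/391; β = (4·1507 − 35·65)/1955 = 3753/1955.

α = -0.55, β = 1.92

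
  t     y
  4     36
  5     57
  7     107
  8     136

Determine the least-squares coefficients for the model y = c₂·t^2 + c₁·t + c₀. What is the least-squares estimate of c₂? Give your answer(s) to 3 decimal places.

Sums needed: Σt^2·t^2 = 7378, Σt^2·t = 1044, Σt^2 = 154, Σt·t = 154, Σt = 24, Σ1 = 4.
Right-hand side: Σt^2·y = 15948, Σt·y = 2266, Σy = 336.
Normal equations: [[7378, 1044, 154]; [1044, 154, 24]; [154, 24, 4]]·[c₂, c₁, c₀]ᵀ = [15948, 2266, 336]ᵀ.
Inverting the 3×3 Gram matrix, [c₂, c₁, c₀]ᵀ = [4/3, 9, -64/3]ᵀ.

c₂ = 1.333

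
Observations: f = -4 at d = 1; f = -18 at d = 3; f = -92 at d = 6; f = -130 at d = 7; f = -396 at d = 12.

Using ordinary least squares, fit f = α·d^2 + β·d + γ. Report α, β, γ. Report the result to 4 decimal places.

Compute the Gram sums: Σd^2·d^2 = 24515, Σd^2·d = 2315, Σd^2 = 239, Σd·d = 239, Σd = 29, Σ1 = 5.
Moment sums: Σd^2·f = -66872, Σd·f = -6272, Σf = -640.
Normal equations: [[24515, 2315, 239]; [2315, 239, 29]; [239, 29, 5]]·[α, β, γ]ᵀ = [-66872, -6272, -640]ᵀ.
Solving the 3×3 system (Gaussian elimination) gives α = -79540/26733, β = 76840/26733, γ = -21828/8911.

α = -2.9753, β = 2.8744, γ = -2.4496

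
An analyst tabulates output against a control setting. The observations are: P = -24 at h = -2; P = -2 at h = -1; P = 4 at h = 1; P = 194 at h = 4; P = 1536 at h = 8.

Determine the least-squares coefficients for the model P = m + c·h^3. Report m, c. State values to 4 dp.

m = 0.9838, c = 2.9984

Compute the Gram sums: Σ1 = 5, Σh^3 = 568, Σh^3·h^3 = 266306.
Right-hand side: ΣP = 1708, Σh^3·P = 799046.
Eliminating c: 266306·(row 1) − 568·(row 2) gives 1008906·m = 266306·1708 − 568·799046 = 992520, so m = 165420/168151.
Then c = (799046 − 568·(165420/168151))/266306 = 504181/168151.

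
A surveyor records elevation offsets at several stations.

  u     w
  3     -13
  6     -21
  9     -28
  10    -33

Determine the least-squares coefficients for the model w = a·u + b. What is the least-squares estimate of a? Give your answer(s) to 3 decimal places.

Setting ∂/∂a … = 0 gives: 226·a + 28·b = -747;  28·a + 4·b = -95.
(Σu·u = 226, Σu = 28, Σ1 = 4, Σu·w = -747, Σw = -95.)
Determinant 226·4 − 28² = 120.
a = ((-747)·4 − 28·(-95))/120 = -41/15; b = (226·(-95) − 28·(-747))/120 = -277/60.

a = -2.733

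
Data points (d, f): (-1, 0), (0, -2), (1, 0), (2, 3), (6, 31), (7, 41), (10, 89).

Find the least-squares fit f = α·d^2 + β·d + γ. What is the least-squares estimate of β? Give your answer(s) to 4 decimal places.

XᵀX·[α, β, γ]ᵀ = Xᵀf reads: 13715·α + 1567·β + 191·γ = 12037;  1567·α + 191·β + 25·γ = 1369;  191·α + 25·β + 7·γ = 162.
(Σd^2·d^2 = 13715, Σd^2·d = 1567, Σd^2 = 191, Σd·d = 191, Σd = 25, Σ1 = 7, Σd^2·f = 12037, Σd·f = 1369, Σf = 162.)
Row-reducing yields α = 263593/286818, β = -64229/286818, γ = -54191/47803.

β = -0.2239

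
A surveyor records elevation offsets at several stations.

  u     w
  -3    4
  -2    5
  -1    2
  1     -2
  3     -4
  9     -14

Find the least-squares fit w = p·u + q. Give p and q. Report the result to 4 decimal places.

p = -1.5852, q = 0.3494

Setting ∂/∂p … = 0 gives: 105·p + 7·q = -164;  7·p + 6·q = -9.
(Σu·u = 105, Σu = 7, Σ1 = 6, Σu·w = -164, Σw = -9.)
Eliminating q: 6·(row 1) − 7·(row 2) gives 581·p = 6·(-164) − 7·(-9) = -921, so p = -921/581.
Then q = ((-9) − 7·(-921/581))/6 = 29/83.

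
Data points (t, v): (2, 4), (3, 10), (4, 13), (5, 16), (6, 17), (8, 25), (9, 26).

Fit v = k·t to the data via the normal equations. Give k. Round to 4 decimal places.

k = 3.0043

Normal-equation sums: Σt·t = 235.
For Xᵀv: Σt·v = 706.
Normal equations: [[235]]·[k]ᵀ = [706]ᵀ.
k = 706/235 = 3.00426.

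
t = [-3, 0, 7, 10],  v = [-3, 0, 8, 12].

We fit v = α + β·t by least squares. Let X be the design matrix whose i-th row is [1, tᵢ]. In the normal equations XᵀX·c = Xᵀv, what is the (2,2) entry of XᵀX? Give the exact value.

158

Row 2 ↔ basis t, column 2 ↔ basis t, so (XᵀX)_{2,2} = Σᵢ (t)·(t) = (-3)·(-3) + (0)·(0) + (7)·(7) + (10)·(10) = 158.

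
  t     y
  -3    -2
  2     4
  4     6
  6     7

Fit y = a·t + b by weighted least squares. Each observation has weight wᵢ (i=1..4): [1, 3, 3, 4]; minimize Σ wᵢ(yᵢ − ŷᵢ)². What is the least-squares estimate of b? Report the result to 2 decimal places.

The normal system MᵀWM·[a, b]ᵀ = MᵀWy is [[213, 39]; [39, 11]]·[a, b]ᵀ = [270, 56]ᵀ.
Determinant 213·11 − 39² = 822.
a = (270·11 − 39·56)/822 = 131/137; b = (213·56 − 39·270)/822 = 233/137.

b = 1.70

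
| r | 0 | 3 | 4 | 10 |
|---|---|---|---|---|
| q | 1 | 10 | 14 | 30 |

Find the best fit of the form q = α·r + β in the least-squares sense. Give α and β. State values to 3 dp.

AᵀA·[α, β]ᵀ = Aᵀq reads: 125·α + 17·β = 386;  17·α + 4·β = 55.
(Σr·r = 125, Σr = 17, Σ1 = 4, Σr·q = 386, Σq = 55.)
Δ = 125·4 − 17² = 211.
α = (386·4 − 17·55)/211 = 609/211; β = (125·55 − 17·386)/211 = 313/211.

α = 2.886, β = 1.483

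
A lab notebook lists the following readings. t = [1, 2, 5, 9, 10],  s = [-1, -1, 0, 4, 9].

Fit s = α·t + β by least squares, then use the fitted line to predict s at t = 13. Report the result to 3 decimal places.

ŝ = 9.613

Entries of XᵀX: Σt·t = 211, Σt = 27, Σ1 = 5.
Moment sums: Σt·s = 123, Σs = 11.
Eliminating β: 5·(row 1) − 27·(row 2) gives 326·α = 5·123 − 27·11 = 318, so α = 159/163.
Then β = (11 − 27·(159/163))/5 = -500/163.
At t = 13: ŝ = (159/163)·(13) + (-500/163)·(1) = 1567/163.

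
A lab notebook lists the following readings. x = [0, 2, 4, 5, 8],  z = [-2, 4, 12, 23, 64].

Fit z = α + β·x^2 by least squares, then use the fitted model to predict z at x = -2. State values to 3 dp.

Normal-equation sums: Σ1 = 5, Σx^2 = 109, Σx^2·x^2 = 4993.
Right-hand side: Σz = 101, Σx^2·z = 4879.
AᵀA·[α, β]ᵀ = Aᵀz becomes [[5, 109]; [109, 4993]]·[α, β]ᵀ = [101, 4879]ᵀ.
Eliminating β: 4993·(row 1) − 109·(row 2) gives 13084·α = 4993·101 − 109·4879 = -27518, so α = -13759/6542.
Then β = (4879 − 109·(-13759/6542))/4993 = 6693/6542.
At x = -2: ẑ = (-13759/6542)·(1) + (6693/6542)·(4) = 13013/6542.

ẑ = 1.989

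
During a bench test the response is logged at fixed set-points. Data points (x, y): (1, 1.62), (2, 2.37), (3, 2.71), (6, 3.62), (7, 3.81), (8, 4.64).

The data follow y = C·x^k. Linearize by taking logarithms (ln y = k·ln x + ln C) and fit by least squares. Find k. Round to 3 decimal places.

k = 0.461

Let Y = ln y. Fitting Y = k·ln x + ln C by least squares:
XᵀX = [[13.0084, 7.6089]; [7.6089, 6]], rhs = [9.7927, 6.5011]ᵀ  (here Σln x = 7.6089, Σ(ln x)² = 13.0084, Σln y = 6.5011, Σln x·ln y = 9.7927).
Solving (det = 20.1558): k = 0.46092, ln C = 0.49900.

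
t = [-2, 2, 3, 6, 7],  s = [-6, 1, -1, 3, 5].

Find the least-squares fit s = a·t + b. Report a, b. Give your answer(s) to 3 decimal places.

a = 1.134, b = -3.228

Normal-equation sums: Σt·t = 102, Σt = 16, Σ1 = 5.
Right-hand side: Σt·s = 64, Σs = 2.
MᵀM·[a, b]ᵀ = Mᵀs becomes [[102, 16]; [16, 5]]·[a, b]ᵀ = [64, 2]ᵀ.
Determinant 102·5 − 16² = 254.
a = (64·5 − 16·2)/254 = 144/127; b = (102·2 − 16·64)/254 = -410/127.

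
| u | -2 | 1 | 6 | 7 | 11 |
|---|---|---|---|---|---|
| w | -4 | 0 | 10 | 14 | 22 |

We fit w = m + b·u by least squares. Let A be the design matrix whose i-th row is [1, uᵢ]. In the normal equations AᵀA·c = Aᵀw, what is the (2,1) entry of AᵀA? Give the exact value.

23

Row 2 ↔ basis u, column 1 ↔ basis 1, so (AᵀA)_{2,1} = Σᵢ u = (-2)·(1) + (1)·(1) + (6)·(1) + (7)·(1) + (11)·(1) = 23.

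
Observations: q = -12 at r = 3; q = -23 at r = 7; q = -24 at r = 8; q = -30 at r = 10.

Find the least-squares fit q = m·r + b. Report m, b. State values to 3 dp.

Sums needed: Σr·r = 222, Σr = 28, Σ1 = 4.
For Mᵀq: Σr·q = -689, Σq = -89.
Normal equations: [[222, 28]; [28, 4]]·[m, b]ᵀ = [-689, -89]ᵀ.
Δ = 222·4 − 28² = 104.
m = ((-689)·4 − 28·(-89))/104 = -33/13; b = (222·(-89) − 28·(-689))/104 = -233/52.

m = -2.538, b = -4.481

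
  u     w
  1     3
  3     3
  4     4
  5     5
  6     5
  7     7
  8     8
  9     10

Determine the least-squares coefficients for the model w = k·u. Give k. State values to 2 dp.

k = 1.02

The normal system AᵀA·[k]ᵀ = Aᵀw is [[281]]·[k]ᵀ = [286]ᵀ.
k = 286/281 = 1.01779.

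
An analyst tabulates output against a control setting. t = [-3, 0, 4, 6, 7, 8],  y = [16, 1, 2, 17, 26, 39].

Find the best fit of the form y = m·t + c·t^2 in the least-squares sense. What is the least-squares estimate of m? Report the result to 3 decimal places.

From the data, Σt·t = 174, Σt·t^2 = 1108, Σt^2·t^2 = 8130.
Right-hand side: Σt·y = 556, Σt^2·y = 4558.
Normal equations: [[174, 1108]; [1108, 8130]]·[m, c]ᵀ = [556, 4558]ᵀ.
Eliminating c: 8130·(row 1) − 1108·(row 2) gives 186956·m = 8130·556 − 1108·4558 = -529984, so m = -18928/6677.
Then c = (4558 − 1108·(-18928/6677))/8130 = 6323/6677.

m = -2.835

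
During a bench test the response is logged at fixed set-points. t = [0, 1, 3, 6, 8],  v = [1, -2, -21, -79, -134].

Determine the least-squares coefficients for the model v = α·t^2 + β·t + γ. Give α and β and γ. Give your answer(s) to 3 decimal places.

α = -1.864, β = -2.079, γ = 1.492

Forming MᵀM = [[5474, 756, 110]; [756, 110, 18]; [110, 18, 5]] and Mᵀv = [-11611, -1611, -235]ᵀ gives MᵀM·[α, β, γ]ᵀ = Mᵀv.
Solving the 3×3 system (Gaussian elimination) gives α = -13111/7034, β = -14625/7034, γ = 5247/3517.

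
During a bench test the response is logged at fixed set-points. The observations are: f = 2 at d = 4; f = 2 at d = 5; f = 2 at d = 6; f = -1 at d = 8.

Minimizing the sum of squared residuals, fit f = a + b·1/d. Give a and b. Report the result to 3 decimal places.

a = -2.758, b = 21.615

With design matrix A, AᵀA = [[4, 89/120]; [89/120, 2101/14400]] and Aᵀf = [5, 133/120]ᵀ.
Δ = 4·(2101/14400) − (89/120)² = 161/4800.
a = (5·(2101/14400) − (89/120)·(133/120))/(161/4800) = -444/161; b = (4·(133/120) − (89/120)·5)/(161/4800) = 3480/161.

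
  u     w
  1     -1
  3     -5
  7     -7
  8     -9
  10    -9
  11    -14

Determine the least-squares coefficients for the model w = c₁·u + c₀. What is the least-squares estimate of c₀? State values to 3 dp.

c₀ = -0.517

The normal system MᵀM·[c₁, c₀]ᵀ = Mᵀw is [[344, 40]; [40, 6]]·[c₁, c₀]ᵀ = [-381, -45]ᵀ.
det = 344·6 − 40² = 464.
c₁ = ((-381)·6 − 40·(-45))/464 = -243/232; c₀ = (344·(-45) − 40·(-381))/464 = -15/29.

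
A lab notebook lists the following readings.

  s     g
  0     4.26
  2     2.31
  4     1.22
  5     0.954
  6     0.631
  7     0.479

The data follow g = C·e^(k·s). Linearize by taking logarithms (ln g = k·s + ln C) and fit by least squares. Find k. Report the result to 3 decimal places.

With ln gᵢ as the transformed response and sᵢ as the regressor:
Σs = 24.0000, Σ(s)² = 130.0000, Σln g = 1.2418, Σs·ln g = -5.6806.
Equations: 130.0000·k + 24.0000·ln C = -5.6806;  24.0000·k + 6·ln C = 1.2418.
Δ = 130.0000·6 − (24.0000)² = 204.0000; k = (-5.6806·6 − 24.0000·1.2418)/204.0000 = -0.31317, ln C = (130.0000·1.2418 − 24.0000·-5.6806)/204.0000 = 1.45964.

k = -0.313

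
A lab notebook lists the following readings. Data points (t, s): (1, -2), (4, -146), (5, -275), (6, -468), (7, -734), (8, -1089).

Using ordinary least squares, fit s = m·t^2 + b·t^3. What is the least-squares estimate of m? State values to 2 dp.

m = -1.03

Sums needed: Σt^2·t^2 = 8675, Σt^2·t^3 = 61501, Σt^3·t^3 = 446171.
Right-hand side: Σt^2·s = -131723, Σt^3·s = -954139.
MᵀM·[m, b]ᵀ = Mᵀs becomes [[8675, 61501]; [61501, 446171]]·[m, b]ᵀ = [-131723, -954139]ᵀ.
Eliminating b: 446171·(row 1) − 61501·(row 2) gives 88160424·m = 446171·(-131723) − 61501·(-954139) = -90479994, so m = -1370909/1335764.
Then b = ((-954139) − 61501·(-1370909/1335764))/446171 = -29343267/14693404.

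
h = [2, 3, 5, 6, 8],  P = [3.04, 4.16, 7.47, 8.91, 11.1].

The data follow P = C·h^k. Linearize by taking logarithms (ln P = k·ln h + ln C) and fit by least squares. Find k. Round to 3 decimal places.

k = 0.972

Let Y = ln P. Fitting Y = k·ln h + ln C by least squares:
Σln h = 7.2724, Σ(ln h)² = 11.8122, Σln P = 9.1424, Σln h·ln P = 14.4972.
Equations: 11.8122·k + 7.2724·ln C = 14.4972;  7.2724·k + 5·ln C = 9.1424.
Slope k = (n·Σln h·ln P − Σln h·Σln P)/(n·Σ(ln h)² − (Σln h)²) = (5·14.4972 − 7.2724·9.1424)/6.1731 = 0.97176; ln C = (Σln P − k·Σln h)/n = 0.41507.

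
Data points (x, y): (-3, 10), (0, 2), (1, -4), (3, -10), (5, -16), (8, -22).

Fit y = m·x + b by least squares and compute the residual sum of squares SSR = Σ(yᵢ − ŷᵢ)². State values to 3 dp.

Entries of MᵀM: Σx·x = 108, Σx = 14, Σ1 = 6.
Moment sums: Σx·y = -320, Σy = -40.
Δ = 108·6 − 14² = 452.
m = ((-320)·6 − 14·(-40))/452 = -340/113; b = (108·(-40) − 14·(-320))/452 = 40/113.
Residuals: 70/113, 186/113, -152/113, -150/113, -148/113, 194/113; SSR = 1280/113.

SSR = 11.327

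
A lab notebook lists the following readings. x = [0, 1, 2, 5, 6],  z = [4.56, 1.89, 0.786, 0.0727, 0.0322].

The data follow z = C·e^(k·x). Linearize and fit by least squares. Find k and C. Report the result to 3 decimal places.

Linearized form: ln z = k·x + ln C. From the 5 transformed points,
Σx = 14.0000, Σ(x)² = 66.0000, Σln z = -4.1441, Σx·ln z = -33.5668.
Equations: 66.0000·k + 14.0000·ln C = -33.5668;  14.0000·k + 5·ln C = -4.1441.
Δ = 66.0000·5 − (14.0000)² = 134.0000; k = (-33.5668·5 − 14.0000·-4.1441)/134.0000 = -0.81953, ln C = (66.0000·-4.1441 − 14.0000·-33.5668)/134.0000 = 1.46586, so C = exp(1.46586) = 4.33125.

k = -0.820, C = 4.331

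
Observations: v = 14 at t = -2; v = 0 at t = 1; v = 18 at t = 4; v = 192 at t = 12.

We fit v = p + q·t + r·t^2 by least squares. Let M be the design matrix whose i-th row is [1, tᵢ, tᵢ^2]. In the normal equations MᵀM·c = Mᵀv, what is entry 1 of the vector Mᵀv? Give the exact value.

Entry 1 ↔ basis 1, so (Mᵀv)_{1} = Σᵢ vᵢ = (1)·(14) + (1)·(0) + (1)·(18) + (1)·(192) = 224.

224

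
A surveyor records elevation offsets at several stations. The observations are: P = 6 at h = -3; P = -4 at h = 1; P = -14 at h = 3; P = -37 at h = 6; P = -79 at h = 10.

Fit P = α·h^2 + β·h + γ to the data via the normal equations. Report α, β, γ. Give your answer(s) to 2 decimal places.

α = -0.45, β = -3.39, γ = -0.09

Entries of AᵀA: Σh^2·h^2 = 11459, Σh^2·h = 1217, Σh^2 = 155, Σh·h = 155, Σh = 17, Σ1 = 5.
For AᵀP: Σh^2·P = -9308, Σh·P = -1076, ΣP = -128.
AᵀA·[α, β, γ]ᵀ = AᵀP becomes [[11459, 1217, 155]; [1217, 155, 17]; [155, 17, 5]]·[α, β, γ]ᵀ = [-9308, -1076, -128]ᵀ.
Row-reducing yields α = -1335/2963, β = -10057/2963, γ = -274/2963.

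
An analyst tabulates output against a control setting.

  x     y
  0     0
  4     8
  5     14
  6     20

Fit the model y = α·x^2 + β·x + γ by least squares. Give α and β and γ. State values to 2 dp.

α = 0.65, β = -0.52, γ = -0.02

Normal-equation sums: Σx^2·x^2 = 2177, Σx^2·x = 405, Σx^2 = 77, Σx·x = 77, Σx = 15, Σ1 = 4.
For Aᵀy: Σx^2·y = 1198, Σx·y = 222, Σy = 42.
AᵀA·[α, β, γ]ᵀ = Aᵀy becomes [[2177, 405, 77]; [405, 77, 15]; [77, 15, 4]]·[α, β, γ]ᵀ = [1198, 222, 42]ᵀ.
Inverting the 3×3 Gram matrix, [α, β, γ]ᵀ = [292/451, -234/451, -8/451]ᵀ.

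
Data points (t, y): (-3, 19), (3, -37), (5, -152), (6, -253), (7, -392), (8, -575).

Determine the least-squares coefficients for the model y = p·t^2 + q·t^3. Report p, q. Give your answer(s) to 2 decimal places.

p = -1.06, q = -0.99

Entries of AᵀA: Σt^2·t^2 = 8580, Σt^2·t^3 = 60476, Σt^3·t^3 = 443532.
Right-hand side: Σt^2·y = -69078, Σt^3·y = -504016.
AᵀA·[p, q]ᵀ = Aᵀy becomes [[8580, 60476]; [60476, 443532]]·[p, q]ᵀ = [-69078, -504016]ᵀ.
Eliminating q: 443532·(row 1) − 60476·(row 2) gives 148157984·p = 443532·(-69078) − 60476·(-504016) = -157431880, so p = -19678985/18519748.
Then q = ((-504016) − 60476·(-19678985/18519748))/443532 = -1412463/1424596.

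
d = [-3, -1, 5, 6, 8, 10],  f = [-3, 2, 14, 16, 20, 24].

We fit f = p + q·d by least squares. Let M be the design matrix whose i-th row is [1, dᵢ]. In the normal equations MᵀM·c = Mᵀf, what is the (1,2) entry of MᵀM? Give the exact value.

Row 1 ↔ basis 1, column 2 ↔ basis d, so (MᵀM)_{1,2} = Σᵢ d = (1)·(-3) + (1)·(-1) + (1)·(5) + (1)·(6) + (1)·(8) + (1)·(10) = 25.

25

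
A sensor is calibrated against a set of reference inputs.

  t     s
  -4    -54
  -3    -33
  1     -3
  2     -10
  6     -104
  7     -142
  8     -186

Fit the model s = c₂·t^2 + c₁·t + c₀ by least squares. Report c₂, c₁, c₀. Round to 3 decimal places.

c₂ = -3.048, c₁ = 1.215, c₀ = -1.017

The normal equations are: 8147·c₂ + 989·c₁ + 179·c₀ = -23810;  989·c₂ + 179·c₁ + 17·c₀ = -2814;  179·c₂ + 17·c₁ + 7·c₀ = -532.
(Σt^2·t^2 = 8147, Σt^2·t = 989, Σt^2 = 179, Σt·t = 179, Σt = 17, Σ1 = 7, Σt^2·s = -23810, Σt·s = -2814, Σs = -532.)
Inverting the 3×3 Gram matrix, [c₂, c₁, c₀]ᵀ = [-491653/161322, 195943/161322, -27344/26887]ᵀ.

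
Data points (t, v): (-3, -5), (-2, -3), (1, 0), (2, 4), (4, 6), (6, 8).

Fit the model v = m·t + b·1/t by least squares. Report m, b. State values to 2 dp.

Setting ∂/∂m … = 0 gives: 70·m + 6·b = 101;  6·m + (245/144)·b = 8.
Eliminating b: (245/144)·(row 1) − 6·(row 2) gives (5983/72)·m = (245/144)·101 − 6·8 = 17833/144, so m = 17833/11966.
Then b = (8 − 6·(17833/11966))/(245/144) = -3312/5983.

m = 1.49, b = -0.55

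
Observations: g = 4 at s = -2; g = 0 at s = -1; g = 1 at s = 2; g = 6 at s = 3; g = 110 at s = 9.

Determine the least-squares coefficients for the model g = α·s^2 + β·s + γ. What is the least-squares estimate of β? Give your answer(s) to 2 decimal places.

XᵀX·[α, β, γ]ᵀ = Xᵀg reads: 6675·α + 755·β + 99·γ = 8984;  755·α + 99·β + 11·γ = 1002;  99·α + 11·β + 5·γ = 121.
Solving the 3×3 system (Gaussian elimination) gives α = 7171/4712, β = -87539/80104, γ = -35332/10013.

β = -1.09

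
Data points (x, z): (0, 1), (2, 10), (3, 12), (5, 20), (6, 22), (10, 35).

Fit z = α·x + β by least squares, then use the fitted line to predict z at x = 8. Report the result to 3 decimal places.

ẑ = 28.902

From the data, Σx·x = 174, Σx = 26, Σ1 = 6.
For Aᵀz: Σx·z = 638, Σz = 100.
So AᵀA·[α, β]ᵀ = Aᵀz: [[174, 26]; [26, 6]]·[α, β]ᵀ = [638, 100]ᵀ.
Δ = 174·6 − 26² = 368.
α = (638·6 − 26·100)/368 = 307/92; β = (174·100 − 26·638)/368 = 203/92.
At x = 8: ẑ = (307/92)·(8) + (203/92)·(1) = 2659/92.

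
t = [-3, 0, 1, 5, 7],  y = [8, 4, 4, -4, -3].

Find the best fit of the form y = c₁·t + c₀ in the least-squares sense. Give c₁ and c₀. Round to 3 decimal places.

Setting ∂/∂c₁ … = 0 gives: 84·c₁ + 10·c₀ = -61;  10·c₁ + 5·c₀ = 9.
Δ = 84·5 − 10² = 320.
c₁ = ((-61)·5 − 10·9)/320 = -79/64; c₀ = (84·9 − 10·(-61))/320 = 683/160.

c₁ = -1.234, c₀ = 4.269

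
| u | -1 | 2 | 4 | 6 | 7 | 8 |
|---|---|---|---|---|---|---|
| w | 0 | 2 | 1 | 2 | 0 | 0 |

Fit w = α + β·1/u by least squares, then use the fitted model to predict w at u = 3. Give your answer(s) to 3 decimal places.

Forming MᵀM = [[6, 31/168]; [31/168, 38845/28224]] and Mᵀw = [5, 19/12]ᵀ gives MᵀM·[α, β]ᵀ = Mᵀw.
Eliminating β: (38845/28224)·(row 1) − (31/168)·(row 2) gives (232109/28224)·α = (38845/28224)·5 − (31/168)·(19/12) = 61993/9408, so α = 185979/232109.
Then β = ((19/12) − (31/168)·(185979/232109))/(38845/28224) = 242088/232109.
At u = 3: ŵ = (185979/232109)·(1) + (242088/232109)·(1/3) = 266675/232109.

ŵ = 1.149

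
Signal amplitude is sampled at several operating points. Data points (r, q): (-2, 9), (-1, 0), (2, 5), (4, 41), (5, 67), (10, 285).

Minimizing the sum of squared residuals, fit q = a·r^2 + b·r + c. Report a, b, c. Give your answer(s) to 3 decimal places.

With design matrix X, XᵀX = [[10914, 1188, 150]; [1188, 150, 18]; [150, 18, 6]] and Xᵀq = [30887, 3341, 407]ᵀ.
Solving the 3×3 system (Gaussian elimination) gives a = 3924/1325, b = -2716/3975, c = -33029/7950.

a = 2.962, b = -0.683, c = -4.155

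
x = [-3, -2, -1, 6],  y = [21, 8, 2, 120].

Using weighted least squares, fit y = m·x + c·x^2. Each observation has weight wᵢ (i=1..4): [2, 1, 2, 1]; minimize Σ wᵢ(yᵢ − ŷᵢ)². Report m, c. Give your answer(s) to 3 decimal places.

The normal equations are: 60·m + 152·c = 574;  152·m + 1476·c = 4734.
(Σwᵢ·x·x = 60, Σwᵢ·x·x^2 = 152, Σwᵢ·x^2·x^2 = 1476, Σwᵢ·x·y = 574, Σwᵢ·x^2·y = 4734.)
Δ = 60·1476 − 152² = 65456.
m = (574·1476 − 152·4734)/65456 = 15957/8182; c = (60·4734 − 152·574)/65456 = 24599/8182.

m = 1.950, c = 3.006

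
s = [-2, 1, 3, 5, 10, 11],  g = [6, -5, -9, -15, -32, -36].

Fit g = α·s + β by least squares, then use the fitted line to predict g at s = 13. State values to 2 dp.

ĝ = -41.61

From the data, Σs·s = 260, Σs = 28, Σ1 = 6.
Moment sums: Σs·g = -835, Σg = -91.
Normal equations: [[260, 28]; [28, 6]]·[α, β]ᵀ = [-835, -91]ᵀ.
Eliminating β: 6·(row 1) − 28·(row 2) gives 776·α = 6·(-835) − 28·(-91) = -2462, so α = -1231/388.
Then β = ((-91) − 28·(-1231/388))/6 = -35/97.
At s = 13: ĝ = (-1231/388)·(13) + (-35/97)·(1) = -16143/388.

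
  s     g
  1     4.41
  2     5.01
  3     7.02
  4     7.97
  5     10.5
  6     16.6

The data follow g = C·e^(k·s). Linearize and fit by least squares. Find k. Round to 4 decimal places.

k = 0.2564

Let Y = ln g. Fitting Y = k·s + ln C by least squares:
Sums: Σs = 21.0000, Σ(s)² = 91.0000, Σln g = 12.2805, Σs·ln g = 47.4691.
Normal system: [[91.0000, 21.0000]; [21.0000, 6]]·[k, ln C]ᵀ = [47.4691, 12.2805]ᵀ.
Slope k = (n·Σs·ln g − Σs·Σln g)/(n·Σ(s)² − (Σs)²) = (6·47.4691 − 21.0000·12.2805)/105.0000 = 0.25641; ln C = (Σln g − k·Σs)/n = 1.14932.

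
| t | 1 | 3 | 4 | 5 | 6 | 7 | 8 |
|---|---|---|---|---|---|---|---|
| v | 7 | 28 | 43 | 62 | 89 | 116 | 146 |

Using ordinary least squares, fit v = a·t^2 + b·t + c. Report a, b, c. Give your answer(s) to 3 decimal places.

a = 1.942, b = 2.506, c = 2.485

Compute the Gram sums: Σt^2·t^2 = 8756, Σt^2·t = 1288, Σt^2 = 200, Σt·t = 200, Σt = 34, Σ1 = 7.
For Xᵀv: Σt^2·v = 20729, Σt·v = 3087, Σv = 491.
So XᵀX·[a, b, c]ᵀ = Xᵀv: [[8756, 1288, 200]; [1288, 200, 34]; [200, 34, 7]]·[a, b, c]ᵀ = [20729, 3087, 491]ᵀ.
Row-reducing yields a = 19739/10164, b = 25469/10164, c = 4209/1694.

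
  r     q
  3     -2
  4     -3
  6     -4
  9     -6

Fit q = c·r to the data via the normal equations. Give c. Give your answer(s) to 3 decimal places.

The normal system MᵀM·[c]ᵀ = Mᵀq is [[142]]·[c]ᵀ = [-96]ᵀ.
Hence c = -96 / 142 ≈ -0.676056.

c = -0.676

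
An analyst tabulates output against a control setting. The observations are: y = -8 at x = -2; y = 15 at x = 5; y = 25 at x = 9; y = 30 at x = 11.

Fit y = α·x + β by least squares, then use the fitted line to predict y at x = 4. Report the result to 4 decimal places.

Setting ∂/∂α … = 0 gives: 231·α + 23·β = 646;  23·α + 4·β = 62.
(Σx·x = 231, Σx = 23, Σ1 = 4, Σx·y = 646, Σy = 62.)
Δ = 231·4 − 23² = 395.
α = (646·4 − 23·62)/395 = 1158/395; β = (231·62 − 23·646)/395 = -536/395.
At x = 4: ŷ = (1158/395)·(4) + (-536/395)·(1) = 4096/395.

ŷ = 10.3696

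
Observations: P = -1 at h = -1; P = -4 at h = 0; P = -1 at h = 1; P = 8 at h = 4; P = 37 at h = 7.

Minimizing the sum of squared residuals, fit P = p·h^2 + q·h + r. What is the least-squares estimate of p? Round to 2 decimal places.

Setting ∂/∂p … = 0 gives: 2659·p + 407·q + 67·r = 1939;  407·p + 67·q + 11·r = 291;  67·p + 11·q + 5·r = 39.
(Σh^2·h^2 = 2659, Σh^2·h = 407, Σh^2 = 67, Σh·h = 67, Σh = 11, Σ1 = 5, Σh^2·P = 1939, Σh·P = 291, ΣP = 39.)
Inverting the 3×3 Gram matrix, [p, q, r]ᵀ = [4595/4992, -3937/4992, -2329/832]ᵀ.

p = 0.92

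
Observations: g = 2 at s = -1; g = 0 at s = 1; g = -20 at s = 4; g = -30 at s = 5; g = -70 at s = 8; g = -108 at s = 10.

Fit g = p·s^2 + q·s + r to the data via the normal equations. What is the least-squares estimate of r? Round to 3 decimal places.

From the data, Σs^2·s^2 = 14979, Σs^2·s = 1701, Σs^2 = 207, Σs·s = 207, Σs = 27, Σ1 = 6.
And Σs^2·g = -16348, Σs·g = -1872, Σg = -226.
MᵀM·[p, q, r]ᵀ = Mᵀg becomes [[14979, 1701, 207]; [1701, 207, 27]; [207, 27, 6]]·[p, q, r]ᵀ = [-16348, -1872, -226]ᵀ.
Solving the 3×3 system (Gaussian elimination) gives p = -107/114, q = -59/38, r = 97/57.

r = 1.702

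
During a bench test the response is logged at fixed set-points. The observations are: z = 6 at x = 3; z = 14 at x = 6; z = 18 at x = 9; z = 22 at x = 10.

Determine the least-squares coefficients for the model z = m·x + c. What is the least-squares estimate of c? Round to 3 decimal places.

c = 0.067

Sums needed: Σx·x = 226, Σx = 28, Σ1 = 4.
Right-hand side: Σx·z = 484, Σz = 60.
So MᵀM·[m, c]ᵀ = Mᵀz: [[226, 28]; [28, 4]]·[m, c]ᵀ = [484, 60]ᵀ.
Determinant 226·4 − 28² = 120.
m = (484·4 − 28·60)/120 = 32/15; c = (226·60 − 28·484)/120 = 1/15.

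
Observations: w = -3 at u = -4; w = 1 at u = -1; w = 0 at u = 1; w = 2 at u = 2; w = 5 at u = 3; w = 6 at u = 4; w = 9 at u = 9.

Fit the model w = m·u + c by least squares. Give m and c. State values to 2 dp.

m = 0.95, c = 0.96

Compute the Gram sums: Σu·u = 128, Σu = 14, Σ1 = 7.
Moment sums: Σu·w = 135, Σw = 20.
Normal equations: [[128, 14]; [14, 7]]·[m, c]ᵀ = [135, 20]ᵀ.
Eliminating c: 7·(row 1) − 14·(row 2) gives 700·m = 7·135 − 14·20 = 665, so m = 19/20.
Then c = (20 − 14·(19/20))/7 = 67/70.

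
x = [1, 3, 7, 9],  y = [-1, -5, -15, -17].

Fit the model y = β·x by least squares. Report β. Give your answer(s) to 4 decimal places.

MᵀM·[β]ᵀ = Mᵀy reads: 140·β = -274.
β = (-274)/140 = -1.95714.

β = -1.9571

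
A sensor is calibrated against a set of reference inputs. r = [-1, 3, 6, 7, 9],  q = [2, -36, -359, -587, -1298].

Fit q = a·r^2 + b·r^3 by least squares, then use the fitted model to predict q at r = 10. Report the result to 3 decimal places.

Sums needed: Σr^2·r^2 = 10340, Σr^2·r^3 = 83874, Σr^3·r^3 = 696476.
For Aᵀq: Σr^2·q = -147147, Σr^3·q = -1226101.
Normal equations: [[10340, 83874]; [83874, 696476]]·[a, b]ᵀ = [-147147, -1226101]ᵀ.
Δ = 10340·696476 − 83874² = 166713964.
a = ((-147147)·696476 − 83874·(-1226101))/166713964 = 176820651/83356982; b = (10340·(-1226101) − 83874·(-147147))/166713964 = -168038431/83356982.
At r = 10: q̂ = (176820651/83356982)·(100) + (-168038431/83356982)·(1000) = -75178182950/41678491.

q̂ = -1803.765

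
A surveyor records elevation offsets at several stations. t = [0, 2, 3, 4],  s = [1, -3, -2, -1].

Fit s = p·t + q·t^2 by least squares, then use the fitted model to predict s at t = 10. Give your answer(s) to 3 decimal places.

ŝ = 32.248

Sums needed: Σt·t = 29, Σt·t^2 = 99, Σt^2·t^2 = 353.
For Mᵀs: Σt·s = -16, Σt^2·s = -46.
MᵀM·[p, q]ᵀ = Mᵀs becomes [[29, 99]; [99, 353]]·[p, q]ᵀ = [-16, -46]ᵀ.
Δ = 29·353 − 99² = 436.
p = ((-16)·353 − 99·(-46))/436 = -547/218; q = (29·(-46) − 99·(-16))/436 = 125/218.
At t = 10: ŝ = (-547/218)·(10) + (125/218)·(100) = 3515/109.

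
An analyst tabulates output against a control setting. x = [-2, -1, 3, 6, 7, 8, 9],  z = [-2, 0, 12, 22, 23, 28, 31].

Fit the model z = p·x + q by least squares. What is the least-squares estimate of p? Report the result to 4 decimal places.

p = 3.0099

Compute the Gram sums: Σx·x = 244, Σx = 30, Σ1 = 7.
For Mᵀz: Σx·z = 836, Σz = 114.
MᵀM·[p, q]ᵀ = Mᵀz becomes [[244, 30]; [30, 7]]·[p, q]ᵀ = [836, 114]ᵀ.
Eliminating q: 7·(row 1) − 30·(row 2) gives 808·p = 7·836 − 30·114 = 2432, so p = 304/101.
Then q = (114 − 30·(304/101))/7 = 342/101.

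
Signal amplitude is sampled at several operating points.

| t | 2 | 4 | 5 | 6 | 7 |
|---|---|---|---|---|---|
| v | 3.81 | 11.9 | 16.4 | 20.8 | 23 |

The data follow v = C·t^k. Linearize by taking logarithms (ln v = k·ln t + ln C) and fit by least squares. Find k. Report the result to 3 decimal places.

Taking logs, ln v = k·ln t + ln C, so regress ln v on ln t.
AᵀA = [[11.9895, 7.4265]; [7.4265, 5]], rhs = [20.4017, 12.7819]ᵀ  (here Σln t = 7.4265, Σ(ln t)² = 11.9895, Σln v = 12.7819, Σln t·ln v = 20.4017).
Slope k = (n·Σln t·ln v − Σln t·Σln v)/(n·Σ(ln t)² − (Σln t)²) = (5·20.4017 − 7.4265·12.7819)/4.7940 = 1.47753; ln C = (Σln v − k·Σln t)/n = 0.36178.

k = 1.478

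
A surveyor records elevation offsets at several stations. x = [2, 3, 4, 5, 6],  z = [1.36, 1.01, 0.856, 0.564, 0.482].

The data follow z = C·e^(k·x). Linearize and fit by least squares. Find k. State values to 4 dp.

k = -0.2657

With ln zᵢ as the transformed response and xᵢ as the regressor:
Over the data: Σx = 20.0000, Σ(x)² = 90.0000, Σln z = -1.1406, Σx·ln z = -7.2195.
Normal system: [[90.0000, 20.0000]; [20.0000, 5]]·[k, ln C]ᵀ = [-7.2195, -1.1406]ᵀ.
Δ = 90.0000·5 − (20.0000)² = 50.0000; k = (-7.2195·5 − 20.0000·-1.1406)/50.0000 = -0.26572, ln C = (90.0000·-1.1406 − 20.0000·-7.2195)/50.0000 = 0.83478.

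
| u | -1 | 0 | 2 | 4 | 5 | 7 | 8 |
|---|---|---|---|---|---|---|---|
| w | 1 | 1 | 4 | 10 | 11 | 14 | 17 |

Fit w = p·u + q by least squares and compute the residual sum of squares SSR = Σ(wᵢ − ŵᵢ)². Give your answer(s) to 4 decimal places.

SSR = 5.2541

Compute the Gram sums: Σu·u = 159, Σu = 25, Σ1 = 7.
And Σu·w = 336, Σw = 58.
So XᵀX·[p, q]ᵀ = Xᵀw: [[159, 25]; [25, 7]]·[p, q]ᵀ = [336, 58]ᵀ.
Determinant 159·7 − 25² = 488.
p = (336·7 − 25·58)/488 = 451/244; q = (159·58 − 25·336)/488 = 411/244.
Residuals: 71/61, -167/244, -337/244, 225/244, 9/122, -38/61, 129/244; SSR = 641/122.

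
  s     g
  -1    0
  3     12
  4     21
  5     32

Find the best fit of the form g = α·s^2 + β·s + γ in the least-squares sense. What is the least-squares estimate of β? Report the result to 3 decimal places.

The normal system XᵀX·[α, β, γ]ᵀ = Xᵀg is [[963, 215, 51]; [215, 51, 11]; [51, 11, 4]]·[α, β, γ]ᵀ = [1244, 280, 65]ᵀ.
Solving the 3×3 system (Gaussian elimination) gives α = 524/451, β = 313/451, γ = -213/451.

β = 0.694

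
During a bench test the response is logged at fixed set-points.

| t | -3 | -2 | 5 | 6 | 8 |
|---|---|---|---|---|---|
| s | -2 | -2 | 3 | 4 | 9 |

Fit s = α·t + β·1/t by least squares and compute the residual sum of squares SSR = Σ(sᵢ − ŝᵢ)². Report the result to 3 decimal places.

SSR = 7.503

Sums needed: Σt·t = 138, Σt·1/t = 5, Σ1/t·1/t = 6401/14400.
And Σt·s = 121, Σ1/t·s = 487/120.
Normal equations: [[138, 5]; [5, 6401/14400]]·[α, β]ᵀ = [121, 487/120]ᵀ.
Eliminating β: (6401/14400)·(row 1) − 5·(row 2) gives (87223/2400)·α = (6401/14400)·121 − 5·(487/120) = 482321/14400, so α = 482321/523338.
Then β = ((487/120) − 5·(482321/523338))/(6401/14400) = -107880/87223.
Residuals: 61509/174446, -202837/261669, -712135/523338, -115449/87223, 466192/261669; SSR = 3926569/523338.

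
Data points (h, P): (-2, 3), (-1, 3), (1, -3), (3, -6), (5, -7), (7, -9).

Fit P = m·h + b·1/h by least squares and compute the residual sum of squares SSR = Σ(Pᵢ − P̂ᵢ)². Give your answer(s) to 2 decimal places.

Forming MᵀM = [[89, 6]; [6, 106789/44100]] and MᵀP = [-128, -853/70]ᵀ gives MᵀM·[m, b]ᵀ = MᵀP.
det = 89·(106789/44100) − 6² = 7916621/44100.
m = ((-128)·(106789/44100) − 6·(-853/70))/(7916621/44100) = -10444652/7916621; b = (89·(-853/70) − 6·(-128))/(7916621/44100) = -13958910/7916621.
Residuals: -4118896/7916621, -653699/7916621, 653699/7916621, -11512800/7916621, -401305/7916621, 3857105/7916621; SSR = 20893108/7916621.

SSR = 2.64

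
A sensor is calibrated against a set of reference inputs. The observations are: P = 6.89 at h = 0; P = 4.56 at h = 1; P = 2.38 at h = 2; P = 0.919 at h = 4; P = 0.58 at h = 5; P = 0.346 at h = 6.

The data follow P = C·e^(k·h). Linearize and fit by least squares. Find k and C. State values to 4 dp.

k = -0.5018, C = 6.9774

Taking logs, ln P = k·h + ln C, so regress ln P on h.
Σh = 18.0000, Σ(h)² = 82.0000, Σln P = 2.6240, Σh·ln P = -6.1779.
Equations: 82.0000·k + 18.0000·ln C = -6.1779;  18.0000·k + 6·ln C = 2.6240.
Solving (det = 168.0000): k = -0.50178, ln C = 1.94267, so C = exp(1.94267) = 6.97735.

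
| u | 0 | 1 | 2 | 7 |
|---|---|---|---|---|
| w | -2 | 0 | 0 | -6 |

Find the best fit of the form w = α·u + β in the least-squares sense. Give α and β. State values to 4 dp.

With design matrix A, AᵀA = [[54, 10]; [10, 4]] and Aᵀw = [-42, -8]ᵀ.
Δ = 54·4 − 10² = 116.
α = ((-42)·4 − 10·(-8))/116 = -22/29; β = (54·(-8) − 10·(-42))/116 = -3/29.

α = -0.7586, β = -0.1034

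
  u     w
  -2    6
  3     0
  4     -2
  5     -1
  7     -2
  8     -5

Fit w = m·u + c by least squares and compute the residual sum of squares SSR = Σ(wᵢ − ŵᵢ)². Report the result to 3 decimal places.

SSR = 5.496

The normal system XᵀX·[m, c]ᵀ = Xᵀw is [[167, 25]; [25, 6]]·[m, c]ᵀ = [-79, -4]ᵀ.
Determinant 167·6 − 25² = 377.
m = ((-79)·6 − 25·(-4))/377 = -374/377; c = (167·(-4) − 25·(-79))/377 = 1307/377.
Residuals: 207/377, -185/377, -565/377, 186/377, 557/377, -200/377; SSR = 2072/377.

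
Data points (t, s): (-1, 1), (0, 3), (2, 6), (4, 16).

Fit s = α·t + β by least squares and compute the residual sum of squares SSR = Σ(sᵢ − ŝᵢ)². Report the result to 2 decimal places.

SSR = 10.54

Sums needed: Σt·t = 21, Σt = 5, Σ1 = 4.
For Xᵀs: Σt·s = 75, Σs = 26.
So XᵀX·[α, β]ᵀ = Xᵀs: [[21, 5]; [5, 4]]·[α, β]ᵀ = [75, 26]ᵀ.
Determinant 21·4 − 5² = 59.
α = (75·4 − 5·26)/59 = 170/59; β = (21·26 − 5·75)/59 = 171/59.
Residuals: 58/59, 6/59, -157/59, 93/59; SSR = 622/59.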